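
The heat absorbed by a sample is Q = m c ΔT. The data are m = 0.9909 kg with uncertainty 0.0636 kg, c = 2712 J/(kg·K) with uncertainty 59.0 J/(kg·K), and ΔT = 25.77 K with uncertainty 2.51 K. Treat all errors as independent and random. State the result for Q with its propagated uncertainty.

Q is a product of powers, so relative uncertainties combine in quadrature:
  (1·δm/m)² = (1×0.0642)² = 0.00412;  (1·δc/c)² = (1×0.0218)² = 0.000473;  (1·δΔT/ΔT)² = (1×0.0974)² = 0.00949
δQ/Q = √(0.0141) = 0.119
Q = 69250 J, so δQ = 0.119 × 69250 = 8220 J.

69250 ± 8220 J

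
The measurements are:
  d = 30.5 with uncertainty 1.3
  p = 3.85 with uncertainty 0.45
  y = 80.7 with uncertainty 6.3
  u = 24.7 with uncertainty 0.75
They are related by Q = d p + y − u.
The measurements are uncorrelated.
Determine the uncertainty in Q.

15.9

Let w = d·p = 117. δw/w = √((1·δd/d)² + (1·δp/p)²) = √(0.00182 + 0.0137) = 0.124, so δw = 14.6.
Q = w + y − u: δQ = √(δw² + δy² + δu²) = √(213 + 39.7 + 0.562) = 15.9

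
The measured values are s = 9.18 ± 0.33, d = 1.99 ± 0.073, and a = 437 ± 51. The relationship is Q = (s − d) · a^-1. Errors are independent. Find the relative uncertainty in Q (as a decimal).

0.126

Let u = s − d = 7.19. δu = √(δs² + δd²) = √(0.109 + 0.00533) = 0.338, so δu/u = 0.0470.
Q is then a monomial in u, a:
δQ/Q = √((δu/u)² + (-1·δa/a)²) = √(0.00221 + 0.0136) = 0.126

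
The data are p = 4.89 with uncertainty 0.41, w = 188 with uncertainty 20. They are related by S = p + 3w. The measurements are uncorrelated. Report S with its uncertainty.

569 ± 60.0

For a sum/difference, combine absolute errors in quadrature:
  (δp)² = 0.168;  (3·δw)² = 3600
δS = √(3600) = 60.0
S = 569.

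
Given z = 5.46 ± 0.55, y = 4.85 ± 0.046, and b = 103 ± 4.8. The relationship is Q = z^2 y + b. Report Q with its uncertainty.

Let p = z^2·y = 145. δp/p = √((2·δz/z)² + (1·δy/y)²) = √(0.0406 + 9e-05) = 0.202, so δp = 29.2.
Q = p + b: δQ = √(δp² + δb²) = √(850 + 23.0) = 29.6
Q = 248.

248 ± 29.6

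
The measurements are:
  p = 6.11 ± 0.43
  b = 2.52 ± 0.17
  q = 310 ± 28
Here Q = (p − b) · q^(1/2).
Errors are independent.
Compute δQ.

8.63

Let u = p − b = 3.59. δu = √(δp² + δb²) = √(0.185 + 0.0289) = 0.462, so δu/u = 0.129.
Q is then a monomial in u, q:
δQ/Q = √((δu/u)² + (½·δq/q)²) = √(0.0166 + 0.00204) = 0.136
Q = 63.2, so δQ = 0.136 × 63.2 = 8.63.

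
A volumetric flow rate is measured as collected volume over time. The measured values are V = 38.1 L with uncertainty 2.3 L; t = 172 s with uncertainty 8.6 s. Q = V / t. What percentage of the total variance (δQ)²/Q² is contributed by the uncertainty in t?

40.7%

(δQ/Q)² = (1·δV/V)² + (-1·δt/t)²
  V term: (1×0.0604)² = 0.00364
  t term: (-1×0.0500)² = 0.00250
Total = 0.00614. Share from t = 0.00250/0.00614 = 0.407.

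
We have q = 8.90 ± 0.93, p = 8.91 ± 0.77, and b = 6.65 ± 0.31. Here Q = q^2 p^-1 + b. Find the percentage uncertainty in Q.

13.1%

Let w = q^2·p^-1 = 8.89. δw/w = √((2·δq/q)² + (-1·δp/p)²) = √(0.0437 + 0.00747) = 0.226, so δw = 2.01.
Q = w + b: δQ = √(δw² + δb²) = √(4.04 + 0.0961) = 2.03
Q = 15.5, so δQ/Q = 2.03/15.5 = 0.131.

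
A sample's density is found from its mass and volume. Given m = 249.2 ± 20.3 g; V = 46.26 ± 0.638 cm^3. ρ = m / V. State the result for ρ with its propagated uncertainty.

5.387 ± 0.445 g/cm^3

Since ρ is a product/quotient, work with relative uncertainties:
  (1·δm/m)² = (1×0.0815)² = 0.00664;  (-1·δV/V)² = (-1×0.0138)² = 0.000190
δρ/ρ = √(0.00683) = 0.0826
ρ = 5.387 g/cm^3, so δρ = 0.0826 × 5.387 = 0.445 g/cm^3.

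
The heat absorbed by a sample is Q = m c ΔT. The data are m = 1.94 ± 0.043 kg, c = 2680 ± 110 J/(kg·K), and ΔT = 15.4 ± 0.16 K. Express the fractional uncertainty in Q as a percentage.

Q is a product of powers, so relative uncertainties combine in quadrature:
  (1·δm/m)² = (1×0.0222)² = 0.000491;  (1·δc/c)² = (1×0.0410)² = 0.00168;  (1·δΔT/ΔT)² = (1×0.0104)² = 0.000108
δQ/Q = √(0.00228) = 0.0478

4.78%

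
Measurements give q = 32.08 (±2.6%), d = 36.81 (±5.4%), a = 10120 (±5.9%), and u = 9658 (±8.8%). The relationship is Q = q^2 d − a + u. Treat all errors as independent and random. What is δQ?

3020

Let p = q^2·d = 37880. δp/p = √((2·δq/q)² + (1·δd/d)²) = √(0.00270 + 0.00292) = 0.0750, so δp = 2840.
Q = p − a + u: δQ = √(δp² + δa² + δu²) = √(8.07e+06 + 3.57e+05 + 7.22e+05) = 3020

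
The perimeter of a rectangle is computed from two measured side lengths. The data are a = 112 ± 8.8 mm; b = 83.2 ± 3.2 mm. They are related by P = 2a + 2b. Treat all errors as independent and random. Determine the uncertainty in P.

Absolute uncertainties add in quadrature for a linear combination:
  (2·δa)² = 310;  (2·δb)² = 41.0
δP = √(351) = 18.7 mm

18.7 mm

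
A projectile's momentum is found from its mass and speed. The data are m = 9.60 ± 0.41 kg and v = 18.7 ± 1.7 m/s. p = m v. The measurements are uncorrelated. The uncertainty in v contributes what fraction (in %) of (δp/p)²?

81.9%

(δp/p)² = (1·δm/m)² + (1·δv/v)²
  m term: (1×0.0427)² = 0.00182
  v term: (1×0.0909)² = 0.00826
Total = 0.0101. Share from v = 0.00826/0.0101 = 0.819.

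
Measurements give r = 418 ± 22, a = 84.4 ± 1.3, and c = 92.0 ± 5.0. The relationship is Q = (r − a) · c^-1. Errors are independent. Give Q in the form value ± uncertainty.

Let u = r − a = 334. δu = √(δr² + δa²) = √(484 + 1.69) = 22.0, so δu/u = 0.0661.
Q is then a monomial in u, c:
δQ/Q = √((δu/u)² + (-1·δc/c)²) = √(0.00436 + 0.00295) = 0.0855
Q = 3.63, so δQ = 0.0855 × 3.63 = 0.310.

3.63 ± 0.310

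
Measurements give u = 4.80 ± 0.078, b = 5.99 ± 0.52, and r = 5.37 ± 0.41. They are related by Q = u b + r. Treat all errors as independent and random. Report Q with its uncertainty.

34.1 ± 2.57

Let p = u·b = 28.8. δp/p = √((1·δu/u)² + (1·δb/b)²) = √(0.000264 + 0.00754) = 0.0883, so δp = 2.54.
Q = p + r: δQ = √(δp² + δr²) = √(6.45 + 0.168) = 2.57
Q = 34.1.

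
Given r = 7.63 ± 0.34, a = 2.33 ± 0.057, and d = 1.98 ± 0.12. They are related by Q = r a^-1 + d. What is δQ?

Let p = r·a^-1 = 3.27. δp/p = √((1·δr/r)² + (-1·δa/a)²) = √(0.00199 + 0.000598) = 0.0508, so δp = 0.166.
Q = p + d: δQ = √(δp² + δd²) = √(0.0277 + 0.0144) = 0.205

0.205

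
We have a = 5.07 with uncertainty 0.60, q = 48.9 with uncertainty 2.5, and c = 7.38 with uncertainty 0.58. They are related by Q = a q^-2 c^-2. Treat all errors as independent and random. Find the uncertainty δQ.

8.63e-06

For a monomial Q ∝ a, q^-2, c^-2, fractional errors add in quadrature:
  (1·δa/a)² = (1×0.118)² = 0.0140;  (-2·δq/q)² = (-2×0.0511)² = 0.0105;  (-2·δc/c)² = (-2×0.0786)² = 0.0247
δQ/Q = √(0.0492) = 0.222
Q = 3.89e-05, so δQ = 0.222 × 3.89e-05 = 8.63e-06.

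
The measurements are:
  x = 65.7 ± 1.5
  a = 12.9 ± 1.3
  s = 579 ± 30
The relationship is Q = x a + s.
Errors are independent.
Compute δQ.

92.6

Let p = x·a = 848. δp/p = √((1·δx/x)² + (1·δa/a)²) = √(0.000521 + 0.0102) = 0.103, so δp = 87.6.
Q = p + s: δQ = √(δp² + δs²) = √(7670 + 900) = 92.6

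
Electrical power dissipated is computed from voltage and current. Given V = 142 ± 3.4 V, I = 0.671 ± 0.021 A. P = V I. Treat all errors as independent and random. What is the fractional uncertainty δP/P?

P is a product of powers, so relative uncertainties combine in quadrature:
  (1·δV/V)² = (1×0.0239)² = 0.000573;  (1·δI/I)² = (1×0.0313)² = 0.000979
δP/P = √(0.00155) = 0.0394

0.0394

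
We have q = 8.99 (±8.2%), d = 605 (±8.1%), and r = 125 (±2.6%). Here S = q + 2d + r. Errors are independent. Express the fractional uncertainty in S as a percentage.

7.30%

Sums and differences: (δS)² = Σ (cᵢ δxᵢ)².
  (δq)² = 0.543;  (2·δd)² = 9610;  (δr)² = 10.6
δS = √(9620) = 98.1
S = 1340, so δS/S = 98.1/1340 = 0.0730.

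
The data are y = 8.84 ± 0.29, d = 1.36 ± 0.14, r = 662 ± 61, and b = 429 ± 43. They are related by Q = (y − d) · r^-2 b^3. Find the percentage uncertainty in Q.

35.5%

Let u = y − d = 7.48. δu = √(δy² + δd²) = √(0.0841 + 0.0196) = 0.322, so δu/u = 0.0431.
Q is then a monomial in u, r, b:
δQ/Q = √((δu/u)² + (-2·δr/r)² + (3·δb/b)²) = √(0.00185 + 0.0340 + 0.0904) = 0.355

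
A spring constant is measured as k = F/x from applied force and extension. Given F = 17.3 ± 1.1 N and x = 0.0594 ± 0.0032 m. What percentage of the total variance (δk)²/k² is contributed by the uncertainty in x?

41.8%

(δk/k)² = (1·δF/F)² + (-1·δx/x)²
  F term: (1×0.0636)² = 0.00404
  x term: (-1×0.0539)² = 0.00290
Total = 0.00695. Share from x = 0.00290/0.00695 = 0.418.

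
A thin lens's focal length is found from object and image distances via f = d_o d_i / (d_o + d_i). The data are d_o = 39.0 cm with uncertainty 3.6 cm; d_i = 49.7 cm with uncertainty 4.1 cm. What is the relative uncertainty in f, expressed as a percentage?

∂f/∂d_o = (d_i/(d_o+d_i))² = 0.314;  ∂f/∂d_i = (d_o/(d_o+d_i))² = 0.193
δf = √((∂f/∂d_o · δd_o)² + (∂f/∂d_i · δd_i)²) = √(1.28 + 0.628) = 1.38 cm
f = 21.9 cm, so δf/f = 1.38/21.9 = 0.0632.

6.32%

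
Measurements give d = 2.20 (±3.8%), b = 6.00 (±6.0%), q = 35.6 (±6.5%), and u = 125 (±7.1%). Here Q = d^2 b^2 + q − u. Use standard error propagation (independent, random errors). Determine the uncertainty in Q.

Let p = d^2·b^2 = 174. δp/p = √((2·δd/d)² + (2·δb/b)²) = √(0.00578 + 0.0144) = 0.142, so δp = 24.7.
Q = p + q − u: δQ = √(δp² + δq² + δu²) = √(613 + 5.35 + 78.8) = 26.4

26.4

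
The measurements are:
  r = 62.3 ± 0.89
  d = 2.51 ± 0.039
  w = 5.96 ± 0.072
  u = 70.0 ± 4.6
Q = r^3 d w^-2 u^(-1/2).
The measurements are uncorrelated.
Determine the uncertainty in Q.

125

For a monomial Q ∝ r^3, d, w^-2, u^(-1/2), fractional errors add in quadrature:
  (3·δr/r)² = (3×0.0143)² = 0.00184;  (1·δd/d)² = (1×0.0155)² = 0.000241;  (-2·δw/w)² = (-2×0.0121)² = 0.000584;  (−½·δu/u)² = (-0.5×0.0657)² = 0.00108
δQ/Q = √(0.00374) = 0.0612
Q = 2040, so δQ = 0.0612 × 2040 = 125.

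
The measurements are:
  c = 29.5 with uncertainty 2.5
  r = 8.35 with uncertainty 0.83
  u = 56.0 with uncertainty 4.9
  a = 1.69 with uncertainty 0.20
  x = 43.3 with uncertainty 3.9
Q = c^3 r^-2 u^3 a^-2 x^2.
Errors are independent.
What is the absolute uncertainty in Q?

Products/powers → add relative errors in quadrature, weighted by exponent:
  (3·δc/c)² = (3×0.0847)² = 0.0646;  (-2·δr/r)² = (-2×0.0994)² = 0.0395;  (3·δu/u)² = (3×0.0875)² = 0.0689;  (-2·δa/a)² = (-2×0.118)² = 0.0560;  (2·δx/x)² = (2×0.0901)² = 0.0324
δQ/Q = √(0.262) = 0.511
Q = 4.24e+10, so δQ = 0.511 × 4.24e+10 = 2.17e+10.

2.17e+10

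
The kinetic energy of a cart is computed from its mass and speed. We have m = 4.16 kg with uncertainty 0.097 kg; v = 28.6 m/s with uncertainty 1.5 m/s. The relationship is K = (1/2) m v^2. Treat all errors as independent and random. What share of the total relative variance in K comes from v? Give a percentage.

(δK/K)² = (1·δm/m)² + (2·δv/v)²
  m term: (1×0.0233)² = 0.000544
  v term: (2×0.0524)² = 0.0110
Total = 0.0115. Share from v = 0.0110/0.0115 = 0.953.

95.3%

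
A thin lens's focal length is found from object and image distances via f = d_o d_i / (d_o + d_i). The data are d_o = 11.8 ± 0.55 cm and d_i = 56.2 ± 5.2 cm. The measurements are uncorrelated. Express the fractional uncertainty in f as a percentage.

4.17%

∂f/∂d_o = (d_i/(d_o+d_i))² = 0.683;  ∂f/∂d_i = (d_o/(d_o+d_i))² = 0.0301
δf = √((∂f/∂d_o · δd_o)² + (∂f/∂d_i · δd_i)²) = √(0.141 + 0.0245) = 0.407 cm
f = 9.75 cm, so δf/f = 0.407/9.75 = 0.0417.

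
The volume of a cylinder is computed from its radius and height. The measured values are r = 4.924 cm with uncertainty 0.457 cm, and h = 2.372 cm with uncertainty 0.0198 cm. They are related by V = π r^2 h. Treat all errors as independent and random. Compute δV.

33.6 cm^3

Products/powers → add relative errors in quadrature, weighted by exponent:
  (2·δr/r)² = (2×0.0928)² = 0.0345;  (1·δh/h)² = (1×0.00835)² = 6.97e-05
δV/V = √(0.0345) = 0.186
V = 180.7 cm^3, so δV = 0.186 × 180.7 = 33.6 cm^3.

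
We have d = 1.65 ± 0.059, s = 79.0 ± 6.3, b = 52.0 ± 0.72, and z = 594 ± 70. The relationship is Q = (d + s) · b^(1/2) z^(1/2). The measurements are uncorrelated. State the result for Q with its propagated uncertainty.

14200 ± 1390

Let u = d + s = 80.7. δu = √(δd² + δs²) = √(0.00348 + 39.7) = 6.30, so δu/u = 0.0781.
Q is then a monomial in u, b, z:
δQ/Q = √((δu/u)² + (½·δb/b)² + (½·δz/z)²) = √(0.00610 + 4.79e-05 + 0.00347) = 0.0981
Q = 14200, so δQ = 0.0981 × 14200 = 1390.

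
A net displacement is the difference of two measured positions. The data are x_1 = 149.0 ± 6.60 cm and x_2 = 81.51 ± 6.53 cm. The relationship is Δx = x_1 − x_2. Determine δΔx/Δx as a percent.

13.8%

Each term contributes (cᵢ δxᵢ)² to (δΔx)²:
  (δx_1)² = 43.6;  (δx_2)² = 42.6
δΔx = √(86.2) = 9.28 cm
Δx = 67.49 cm, so δΔx/Δx = 9.28/67.49 = 0.138.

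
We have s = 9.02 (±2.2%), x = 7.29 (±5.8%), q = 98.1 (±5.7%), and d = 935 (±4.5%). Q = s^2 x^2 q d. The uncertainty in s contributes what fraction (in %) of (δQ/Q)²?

9.37%

(δQ/Q)² = (2·δs/s)² + (2·δx/x)² + (1·δq/q)² + (1·δd/d)²
  s term: (2×0.0220)² = 0.00194
  x term: (2×0.0580)² = 0.0135
  q term: (1×0.0570)² = 0.00325
  d term: (1×0.0450)² = 0.00202
Total = 0.0207. Share from s = 0.00194/0.0207 = 0.0937.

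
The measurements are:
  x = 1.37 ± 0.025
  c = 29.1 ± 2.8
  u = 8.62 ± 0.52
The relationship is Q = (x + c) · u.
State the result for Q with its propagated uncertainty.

263 ± 28.9

Let w = x + c = 30.5. δw = √(δx² + δc²) = √(0.000625 + 7.84) = 2.80, so δw/w = 0.0919.
Q is then a monomial in w, u:
δQ/Q = √((δw/w)² + (1·δu/u)²) = √(0.00845 + 0.00364) = 0.110
Q = 263, so δQ = 0.110 × 263 = 28.9.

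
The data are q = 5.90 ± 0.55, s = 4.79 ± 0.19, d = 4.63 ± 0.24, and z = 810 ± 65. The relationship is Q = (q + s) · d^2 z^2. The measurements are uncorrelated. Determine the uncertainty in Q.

Let u = q + s = 10.7. δu = √(δq² + δs²) = √(0.303 + 0.0361) = 0.582, so δu/u = 0.0544.
Q is then a monomial in u, d, z:
δQ/Q = √((δu/u)² + (2·δd/d)² + (2·δz/z)²) = √(0.00296 + 0.0107 + 0.0258) = 0.199
Q = 1.5e+08, so δQ = 0.199 × 1.5e+08 = 2.99e+07.

2.99e+07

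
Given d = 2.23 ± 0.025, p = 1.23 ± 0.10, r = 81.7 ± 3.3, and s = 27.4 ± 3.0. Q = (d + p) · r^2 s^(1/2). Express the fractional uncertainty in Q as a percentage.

Let u = d + p = 3.46. δu = √(δd² + δp²) = √(0.000625 + 0.0100) = 0.103, so δu/u = 0.0298.
Q is then a monomial in u, r, s:
δQ/Q = √((δu/u)² + (2·δr/r)² + (½·δs/s)²) = √(0.000888 + 0.00653 + 0.00300) = 0.102

10.2%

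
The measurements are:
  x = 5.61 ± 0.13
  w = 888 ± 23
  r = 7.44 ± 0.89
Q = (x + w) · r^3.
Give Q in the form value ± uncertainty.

(3.68 ± 1.32) × 10^5

Let u = x + w = 894. δu = √(δx² + δw²) = √(0.0169 + 529) = 23.0, so δu/u = 0.0257.
Q is then a monomial in u, r:
δQ/Q = √((δu/u)² + (3·δr/r)²) = √(0.000662 + 0.129) = 0.360
Q = 3.68e+05, so δQ = 0.360 × 3.68e+05 = 1.32e+05.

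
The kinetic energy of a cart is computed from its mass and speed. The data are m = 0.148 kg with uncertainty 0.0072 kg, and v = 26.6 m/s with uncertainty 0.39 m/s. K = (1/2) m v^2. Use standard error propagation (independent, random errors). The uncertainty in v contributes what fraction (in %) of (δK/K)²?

26.6%

(δK/K)² = (1·δm/m)² + (2·δv/v)²
  m term: (1×0.0486)² = 0.00237
  v term: (2×0.0147)² = 0.000860
Total = 0.00323. Share from v = 0.000860/0.00323 = 0.266.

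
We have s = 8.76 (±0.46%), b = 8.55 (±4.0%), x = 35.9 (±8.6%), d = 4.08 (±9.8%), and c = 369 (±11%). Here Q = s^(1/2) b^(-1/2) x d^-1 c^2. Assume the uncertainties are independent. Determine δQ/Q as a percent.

Products/powers → add relative errors in quadrature, weighted by exponent:
  (½·δs/s)² = (0.5×0.00460)² = 5.29e-06;  (−½·δb/b)² = (-0.5×0.0400)² = 0.000400;  (1·δx/x)² = (1×0.0860)² = 0.00740;  (-1·δd/d)² = (-1×0.0980)² = 0.00960;  (2·δc/c)² = (2×0.110)² = 0.0484
δQ/Q = √(0.0658) = 0.257

25.7%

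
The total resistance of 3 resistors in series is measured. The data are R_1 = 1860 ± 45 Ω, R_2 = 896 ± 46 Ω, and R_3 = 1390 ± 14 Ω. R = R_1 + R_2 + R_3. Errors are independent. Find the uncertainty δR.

Each term contributes (cᵢ δxᵢ)² to (δR)²:
  (δR_1)² = 2020;  (δR_2)² = 2120;  (δR_3)² = 196
δR = √(4340) = 65.9 Ω

65.9 Ω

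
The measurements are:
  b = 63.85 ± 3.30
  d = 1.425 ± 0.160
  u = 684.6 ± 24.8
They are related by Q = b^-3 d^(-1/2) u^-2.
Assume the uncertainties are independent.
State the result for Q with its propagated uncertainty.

For a monomial Q ∝ b^-3, d^(-1/2), u^-2, fractional errors add in quadrature:
  (-3·δb/b)² = (-3×0.0517)² = 0.0240;  (−½·δd/d)² = (-0.5×0.112)² = 0.00315;  (-2·δu/u)² = (-2×0.0362)² = 0.00525
δQ/Q = √(0.0324) = 0.180
Q = 6.867e-12, so δQ = 0.180 × 6.867e-12 = 1.24e-12.

(6.867 ± 1.24) × 10^-12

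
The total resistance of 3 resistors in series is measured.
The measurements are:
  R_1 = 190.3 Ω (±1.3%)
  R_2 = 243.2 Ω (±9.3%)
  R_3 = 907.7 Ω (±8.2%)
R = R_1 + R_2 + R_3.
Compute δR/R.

0.0580

Absolute uncertainties add in quadrature for a linear combination:
  (δR_1)² = 6.12;  (δR_2)² = 512;  (δR_3)² = 5540
δR = √(6060) = 77.8 Ω
R = 1341 Ω, so δR/R = 77.8/1341 = 0.0580.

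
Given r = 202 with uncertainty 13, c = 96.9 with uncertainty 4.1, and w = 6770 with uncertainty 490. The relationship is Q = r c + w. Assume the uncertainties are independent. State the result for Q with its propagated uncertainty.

26300 ± 1590

Let p = r·c = 19600. δp/p = √((1·δr/r)² + (1·δc/c)²) = √(0.00414 + 0.00179) = 0.0770, so δp = 1510.
Q = p + w: δQ = √(δp² + δw²) = √(2.27e+06 + 2.4e+05) = 1590
Q = 26300.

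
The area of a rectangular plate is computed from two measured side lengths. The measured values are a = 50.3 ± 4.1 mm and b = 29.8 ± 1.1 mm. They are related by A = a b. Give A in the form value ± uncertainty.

Products/powers → add relative errors in quadrature, weighted by exponent:
  (1·δa/a)² = (1×0.0815)² = 0.00664;  (1·δb/b)² = (1×0.0369)² = 0.00136
δA/A = √(0.00801) = 0.0895
A = 1500 mm^2, so δA = 0.0895 × 1500 = 134 mm^2.

1500 ± 134 mm^2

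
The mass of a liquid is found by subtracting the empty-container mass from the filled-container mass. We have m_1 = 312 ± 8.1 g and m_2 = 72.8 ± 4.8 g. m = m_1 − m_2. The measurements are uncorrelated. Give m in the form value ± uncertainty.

Sums and differences: (δm)² = Σ (cᵢ δxᵢ)².
  (δm_1)² = 65.6;  (δm_2)² = 23.0
δm = √(88.7) = 9.42 g
m = 239 g.

239 ± 9.42 g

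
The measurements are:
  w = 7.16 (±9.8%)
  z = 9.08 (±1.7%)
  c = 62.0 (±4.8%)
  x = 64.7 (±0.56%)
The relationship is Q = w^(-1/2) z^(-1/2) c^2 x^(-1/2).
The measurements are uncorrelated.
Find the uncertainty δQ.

Relative error in a monomial: (δQ/Q)² = Σ (nᵢ · δxᵢ/xᵢ)².
  (−½·δw/w)² = (-0.5×0.0980)² = 0.00240;  (−½·δz/z)² = (-0.5×0.0170)² = 7.23e-05;  (2·δc/c)² = (2×0.0480)² = 0.00922;  (−½·δx/x)² = (-0.5×0.00560)² = 7.84e-06
δQ/Q = √(0.0117) = 0.108
Q = 59.3, so δQ = 0.108 × 59.3 = 6.41.

6.41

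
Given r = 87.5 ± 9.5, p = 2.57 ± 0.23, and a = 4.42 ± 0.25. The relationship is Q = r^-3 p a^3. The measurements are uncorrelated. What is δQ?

0.000125

Since Q is a product/quotient, work with relative uncertainties:
  (-3·δr/r)² = (-3×0.109)² = 0.106;  (1·δp/p)² = (1×0.0895)² = 0.00801;  (3·δa/a)² = (3×0.0566)² = 0.0288
δQ/Q = √(0.143) = 0.378
Q = 0.000331, so δQ = 0.378 × 0.000331 = 0.000125.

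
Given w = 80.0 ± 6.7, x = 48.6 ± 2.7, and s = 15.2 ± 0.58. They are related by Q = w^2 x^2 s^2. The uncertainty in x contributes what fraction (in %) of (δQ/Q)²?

(δQ/Q)² = (2·δw/w)² + (2·δx/x)² + (2·δs/s)²
  w term: (2×0.0838)² = 0.0281
  x term: (2×0.0556)² = 0.0123
  s term: (2×0.0382)² = 0.00582
Total = 0.0462. Share from x = 0.0123/0.0462 = 0.267.

26.7%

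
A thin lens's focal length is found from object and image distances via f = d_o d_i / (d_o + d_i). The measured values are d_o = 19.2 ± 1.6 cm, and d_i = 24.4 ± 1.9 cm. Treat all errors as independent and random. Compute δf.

∂f/∂d_o = (d_i/(d_o+d_i))² = 0.313;  ∂f/∂d_i = (d_o/(d_o+d_i))² = 0.194
δf = √((∂f/∂d_o · δd_o)² + (∂f/∂d_i · δd_i)²) = √(0.251 + 0.136) = 0.622 cm

0.622 cm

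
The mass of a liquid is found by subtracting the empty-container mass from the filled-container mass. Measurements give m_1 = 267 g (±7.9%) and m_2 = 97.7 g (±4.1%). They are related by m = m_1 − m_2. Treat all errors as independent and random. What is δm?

Each term contributes (cᵢ δxᵢ)² to (δm)²:
  (δm_1)² = 445;  (δm_2)² = 16.0
δm = √(461) = 21.5 g

21.5 g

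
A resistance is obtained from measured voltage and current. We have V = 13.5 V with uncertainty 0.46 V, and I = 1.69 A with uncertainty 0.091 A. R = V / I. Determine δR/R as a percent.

Since R is a product/quotient, work with relative uncertainties:
  (1·δV/V)² = (1×0.0341)² = 0.00116;  (-1·δI/I)² = (-1×0.0538)² = 0.00290
δR/R = √(0.00406) = 0.0637

6.37%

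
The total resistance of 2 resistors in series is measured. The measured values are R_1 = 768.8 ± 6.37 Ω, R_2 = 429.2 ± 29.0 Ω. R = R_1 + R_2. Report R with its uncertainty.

1198 ± 29.7 Ω

For a sum/difference, combine absolute errors in quadrature:
  (δR_1)² = 40.6;  (δR_2)² = 841
δR = √(882) = 29.7 Ω
R = 1198 Ω.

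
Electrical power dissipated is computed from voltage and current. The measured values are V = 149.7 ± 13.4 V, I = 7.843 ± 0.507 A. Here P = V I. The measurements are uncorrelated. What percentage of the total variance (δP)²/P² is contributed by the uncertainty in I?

(δP/P)² = (1·δV/V)² + (1·δI/I)²
  V term: (1×0.0895)² = 0.00801
  I term: (1×0.0646)² = 0.00418
Total = 0.0122. Share from I = 0.00418/0.0122 = 0.343.

34.3%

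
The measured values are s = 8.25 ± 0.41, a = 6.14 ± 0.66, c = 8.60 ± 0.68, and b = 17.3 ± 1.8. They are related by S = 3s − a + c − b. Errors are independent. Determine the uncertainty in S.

S is a linear combination, so absolute uncertainties add in quadrature:
  (3·δs)² = 1.51;  (δa)² = 0.436;  (δc)² = 0.462;  (δb)² = 3.24
δS = √(5.65) = 2.38

2.38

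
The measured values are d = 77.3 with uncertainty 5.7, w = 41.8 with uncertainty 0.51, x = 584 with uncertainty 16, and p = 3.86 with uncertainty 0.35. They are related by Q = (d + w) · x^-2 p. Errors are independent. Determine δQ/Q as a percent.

Let u = d + w = 119. δu = √(δd² + δw²) = √(32.5 + 0.260) = 5.72, so δu/u = 0.0481.
Q is then a monomial in u, x, p:
δQ/Q = √((δu/u)² + (-2·δx/x)² + (1·δp/p)²) = √(0.00231 + 0.00300 + 0.00822) = 0.116

11.6%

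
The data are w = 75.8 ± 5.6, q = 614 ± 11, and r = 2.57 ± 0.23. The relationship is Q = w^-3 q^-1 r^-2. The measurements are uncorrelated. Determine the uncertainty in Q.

For a monomial Q ∝ w^-3, q^-1, r^-2, fractional errors add in quadrature:
  (-3·δw/w)² = (-3×0.0739)² = 0.0491;  (-1·δq/q)² = (-1×0.0179)² = 0.000321;  (-2·δr/r)² = (-2×0.0895)² = 0.0320
δQ/Q = √(0.0815) = 0.285
Q = 5.66e-10, so δQ = 0.285 × 5.66e-10 = 1.62e-10.

1.62e-10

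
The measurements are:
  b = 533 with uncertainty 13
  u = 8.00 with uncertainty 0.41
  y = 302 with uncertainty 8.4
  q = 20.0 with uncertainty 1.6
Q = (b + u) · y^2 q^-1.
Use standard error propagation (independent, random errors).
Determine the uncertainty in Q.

2.48e+05

Let w = b + u = 541. δw = √(δb² + δu²) = √(169 + 0.168) = 13.0, so δw/w = 0.0240.
Q is then a monomial in w, y, q:
δQ/Q = √((δw/w)² + (2·δy/y)² + (-1·δq/q)²) = √(0.000578 + 0.00309 + 0.00640) = 0.100
Q = 2.47e+06, so δQ = 0.100 × 2.47e+06 = 2.48e+05.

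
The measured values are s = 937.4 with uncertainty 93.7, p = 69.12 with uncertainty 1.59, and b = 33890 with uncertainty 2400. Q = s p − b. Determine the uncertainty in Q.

7070

Let w = s·p = 64790. δw/w = √((1·δs/s)² + (1·δp/p)²) = √(0.00999 + 0.000529) = 0.103, so δw = 6650.
Q = w − b: δQ = √(δw² + δb²) = √(4.42e+07 + 5.76e+06) = 7070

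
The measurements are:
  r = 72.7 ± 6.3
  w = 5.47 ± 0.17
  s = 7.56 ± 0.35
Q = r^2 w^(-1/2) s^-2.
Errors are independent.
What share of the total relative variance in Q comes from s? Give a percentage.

(δQ/Q)² = (2·δr/r)² + (−½·δw/w)² + (-2·δs/s)²
  r term: (2×0.0867)² = 0.0300
  w term: (-0.5×0.0311)² = 0.000241
  s term: (-2×0.0463)² = 0.00857
Total = 0.0389. Share from s = 0.00857/0.0389 = 0.221.

22.1%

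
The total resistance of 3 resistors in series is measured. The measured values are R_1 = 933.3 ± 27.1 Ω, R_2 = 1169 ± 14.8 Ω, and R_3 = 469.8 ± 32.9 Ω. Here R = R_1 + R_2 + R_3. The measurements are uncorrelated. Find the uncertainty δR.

45.1 Ω

Sums and differences: (δR)² = Σ (cᵢ δxᵢ)².
  (δR_1)² = 734;  (δR_2)² = 219;  (δR_3)² = 1080
δR = √(2040) = 45.1 Ω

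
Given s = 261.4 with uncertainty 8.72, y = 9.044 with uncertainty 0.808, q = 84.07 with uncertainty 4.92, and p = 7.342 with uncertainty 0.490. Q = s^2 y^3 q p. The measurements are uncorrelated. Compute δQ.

9.05e+09

Each factor contributes (exponent × relative error)² to (δQ/Q)²:
  (2·δs/s)² = (2×0.0334)² = 0.00445;  (3·δy/y)² = (3×0.0893)² = 0.0718;  (1·δq/q)² = (1×0.0585)² = 0.00342;  (1·δp/p)² = (1×0.0667)² = 0.00445
δQ/Q = √(0.0842) = 0.290
Q = 3.12e+10, so δQ = 0.290 × 3.12e+10 = 9.05e+09.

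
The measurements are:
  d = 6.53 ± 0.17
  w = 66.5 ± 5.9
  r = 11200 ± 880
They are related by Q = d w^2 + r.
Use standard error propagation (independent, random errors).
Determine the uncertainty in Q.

5250

Let p = d·w^2 = 28900. δp/p = √((1·δd/d)² + (2·δw/w)²) = √(0.000678 + 0.0315) = 0.179, so δp = 5180.
Q = p + r: δQ = √(δp² + δr²) = √(2.68e+07 + 7.74e+05) = 5250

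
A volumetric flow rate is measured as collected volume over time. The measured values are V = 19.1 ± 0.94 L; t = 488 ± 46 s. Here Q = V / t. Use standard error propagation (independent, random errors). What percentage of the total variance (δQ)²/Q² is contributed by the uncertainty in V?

(δQ/Q)² = (1·δV/V)² + (-1·δt/t)²
  V term: (1×0.0492)² = 0.00242
  t term: (-1×0.0943)² = 0.00889
Total = 0.0113. Share from V = 0.00242/0.0113 = 0.214.

21.4%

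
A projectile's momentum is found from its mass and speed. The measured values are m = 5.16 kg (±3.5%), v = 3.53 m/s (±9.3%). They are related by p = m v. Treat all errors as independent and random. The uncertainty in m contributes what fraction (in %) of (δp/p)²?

12.4%

(δp/p)² = (1·δm/m)² + (1·δv/v)²
  m term: (1×0.0350)² = 0.00123
  v term: (1×0.0930)² = 0.00865
Total = 0.00987. Share from m = 0.00123/0.00987 = 0.124.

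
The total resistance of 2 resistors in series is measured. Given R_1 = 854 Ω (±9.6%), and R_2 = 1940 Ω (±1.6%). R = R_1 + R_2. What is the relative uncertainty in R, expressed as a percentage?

Sums and differences: (δR)² = Σ (cᵢ δxᵢ)².
  (δR_1)² = 6720;  (δR_2)² = 963
δR = √(7680) = 87.7 Ω
R = 2790 Ω, so δR/R = 87.7/2790 = 0.0314.

3.14%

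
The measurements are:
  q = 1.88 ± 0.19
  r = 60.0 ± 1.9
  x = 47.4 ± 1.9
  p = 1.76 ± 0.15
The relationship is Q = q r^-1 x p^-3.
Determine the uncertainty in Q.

For a monomial Q ∝ q, r^-1, x, p^-3, fractional errors add in quadrature:
  (1·δq/q)² = (1×0.101)² = 0.0102;  (-1·δr/r)² = (-1×0.0317)² = 0.00100;  (1·δx/x)² = (1×0.0401)² = 0.00161;  (-3·δp/p)² = (-3×0.0852)² = 0.0654
δQ/Q = √(0.0782) = 0.280
Q = 0.272, so δQ = 0.280 × 0.272 = 0.0762.

0.0762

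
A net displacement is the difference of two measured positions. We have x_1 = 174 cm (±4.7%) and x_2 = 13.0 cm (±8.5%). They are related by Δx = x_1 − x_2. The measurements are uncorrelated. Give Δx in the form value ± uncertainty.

161 ± 8.25 cm

Each term contributes (cᵢ δxᵢ)² to (δΔx)²:
  (δx_1)² = 66.9;  (δx_2)² = 1.22
δΔx = √(68.1) = 8.25 cm
Δx = 161 cm.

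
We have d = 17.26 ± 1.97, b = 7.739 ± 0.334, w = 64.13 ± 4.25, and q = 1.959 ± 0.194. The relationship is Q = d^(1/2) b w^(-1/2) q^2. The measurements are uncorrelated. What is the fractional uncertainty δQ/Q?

0.213

Products/powers → add relative errors in quadrature, weighted by exponent:
  (½·δd/d)² = (0.5×0.114)² = 0.00326;  (1·δb/b)² = (1×0.0432)² = 0.00186;  (−½·δw/w)² = (-0.5×0.0663)² = 0.00110;  (2·δq/q)² = (2×0.0990)² = 0.0392
δQ/Q = √(0.0454) = 0.213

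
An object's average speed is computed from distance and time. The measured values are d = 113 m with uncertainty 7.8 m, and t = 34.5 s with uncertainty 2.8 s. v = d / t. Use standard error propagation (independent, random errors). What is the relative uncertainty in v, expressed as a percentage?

10.7%

Products/powers → add relative errors in quadrature, weighted by exponent:
  (1·δd/d)² = (1×0.0690)² = 0.00476;  (-1·δt/t)² = (-1×0.0812)² = 0.00659
δv/v = √(0.0114) = 0.107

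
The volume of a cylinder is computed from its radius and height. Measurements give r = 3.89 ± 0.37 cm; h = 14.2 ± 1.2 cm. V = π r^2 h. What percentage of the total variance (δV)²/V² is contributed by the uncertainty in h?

(δV/V)² = (2·δr/r)² + (1·δh/h)²
  r term: (2×0.0951)² = 0.0362
  h term: (1×0.0845)² = 0.00714
Total = 0.0433. Share from h = 0.00714/0.0433 = 0.165.

16.5%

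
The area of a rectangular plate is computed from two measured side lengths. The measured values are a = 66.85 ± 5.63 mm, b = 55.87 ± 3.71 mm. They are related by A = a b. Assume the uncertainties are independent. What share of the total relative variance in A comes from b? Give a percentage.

38.3%

(δA/A)² = (1·δa/a)² + (1·δb/b)²
  a term: (1×0.0842)² = 0.00709
  b term: (1×0.0664)² = 0.00441
Total = 0.0115. Share from b = 0.00441/0.0115 = 0.383.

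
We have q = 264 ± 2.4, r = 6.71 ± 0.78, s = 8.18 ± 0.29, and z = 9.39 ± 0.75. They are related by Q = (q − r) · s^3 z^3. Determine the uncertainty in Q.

3.06e+07

Let u = q − r = 257. δu = √(δq² + δr²) = √(5.76 + 0.608) = 2.52, so δu/u = 0.00981.
Q is then a monomial in u, s, z:
δQ/Q = √((δu/u)² + (3·δs/s)² + (3·δz/z)²) = √(9.62e-05 + 0.0113 + 0.0574) = 0.262
Q = 1.17e+08, so δQ = 0.262 × 1.17e+08 = 3.06e+07.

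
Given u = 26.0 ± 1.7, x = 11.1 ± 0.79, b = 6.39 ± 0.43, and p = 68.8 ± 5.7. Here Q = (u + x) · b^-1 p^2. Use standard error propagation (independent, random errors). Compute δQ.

Let w = u + x = 37.1. δw = √(δu² + δx²) = √(2.89 + 0.624) = 1.87, so δw/w = 0.0505.
Q is then a monomial in w, b, p:
δQ/Q = √((δw/w)² + (-1·δb/b)² + (2·δp/p)²) = √(0.00255 + 0.00453 + 0.0275) = 0.186
Q = 27500, so δQ = 0.186 × 27500 = 5110.

5110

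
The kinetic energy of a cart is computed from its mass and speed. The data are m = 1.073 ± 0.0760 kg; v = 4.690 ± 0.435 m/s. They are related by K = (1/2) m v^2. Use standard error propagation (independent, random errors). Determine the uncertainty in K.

For a monomial K ∝ m, v^2, fractional errors add in quadrature:
  (1·δm/m)² = (1×0.0708)² = 0.00502;  (2·δv/v)² = (2×0.0928)² = 0.0344
δK/K = √(0.0394) = 0.199
K = 11.80 J, so δK = 0.199 × 11.80 = 2.34 J.

2.34 J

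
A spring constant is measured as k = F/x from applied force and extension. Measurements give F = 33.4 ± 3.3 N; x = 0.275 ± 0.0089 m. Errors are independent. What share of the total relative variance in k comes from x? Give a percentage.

(δk/k)² = (1·δF/F)² + (-1·δx/x)²
  F term: (1×0.0988)² = 0.00976
  x term: (-1×0.0324)² = 0.00105
Total = 0.0108. Share from x = 0.00105/0.0108 = 0.0969.

9.69%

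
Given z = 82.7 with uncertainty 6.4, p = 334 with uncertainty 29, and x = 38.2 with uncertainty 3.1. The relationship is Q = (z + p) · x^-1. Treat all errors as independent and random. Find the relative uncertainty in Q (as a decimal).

0.108

Let u = z + p = 417. δu = √(δz² + δp²) = √(41.0 + 841) = 29.7, so δu/u = 0.0713.
Q is then a monomial in u, x:
δQ/Q = √((δu/u)² + (-1·δx/x)²) = √(0.00508 + 0.00659) = 0.108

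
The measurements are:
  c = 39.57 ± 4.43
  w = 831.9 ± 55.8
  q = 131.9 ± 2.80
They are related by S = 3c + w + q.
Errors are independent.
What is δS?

57.4

S is a linear combination, so absolute uncertainties add in quadrature:
  (3·δc)² = 177;  (δw)² = 3110;  (δq)² = 7.84
δS = √(3300) = 57.4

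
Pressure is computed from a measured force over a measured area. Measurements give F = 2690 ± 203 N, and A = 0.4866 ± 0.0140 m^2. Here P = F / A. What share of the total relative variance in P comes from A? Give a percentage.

(δP/P)² = (1·δF/F)² + (-1·δA/A)²
  F term: (1×0.0755)² = 0.00569
  A term: (-1×0.0288)² = 0.000828
Total = 0.00652. Share from A = 0.000828/0.00652 = 0.127.

12.7%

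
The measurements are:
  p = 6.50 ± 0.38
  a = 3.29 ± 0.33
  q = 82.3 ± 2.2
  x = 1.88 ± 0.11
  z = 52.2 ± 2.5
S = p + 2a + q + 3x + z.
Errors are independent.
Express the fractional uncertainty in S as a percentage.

2.24%

Absolute uncertainties add in quadrature for a linear combination:
  (δp)² = 0.144;  (2·δa)² = 0.436;  (δq)² = 4.84;  (3·δx)² = 0.109;  (δz)² = 6.25
δS = √(11.8) = 3.43
S = 153, so δS/S = 3.43/153 = 0.0224.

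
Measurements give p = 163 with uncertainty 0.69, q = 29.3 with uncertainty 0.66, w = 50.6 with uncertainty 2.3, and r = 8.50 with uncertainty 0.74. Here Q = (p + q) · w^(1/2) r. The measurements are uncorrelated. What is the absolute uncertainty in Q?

Let u = p + q = 192. δu = √(δp² + δq²) = √(0.476 + 0.436) = 0.955, so δu/u = 0.00497.
Q is then a monomial in u, w, r:
δQ/Q = √((δu/u)² + (½·δw/w)² + (1·δr/r)²) = √(2.47e-05 + 0.000517 + 0.00758) = 0.0901
Q = 11600, so δQ = 0.0901 × 11600 = 1050.

1050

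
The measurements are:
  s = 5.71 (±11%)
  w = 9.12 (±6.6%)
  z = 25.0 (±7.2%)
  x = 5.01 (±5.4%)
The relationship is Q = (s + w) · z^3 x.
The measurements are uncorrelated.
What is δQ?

2.67e+05

Let u = s + w = 14.8. δu = √(δs² + δw²) = √(0.395 + 0.362) = 0.870, so δu/u = 0.0587.
Q is then a monomial in u, z, x:
δQ/Q = √((δu/u)² + (3·δz/z)² + (1·δx/x)²) = √(0.00344 + 0.0467 + 0.00292) = 0.230
Q = 1.16e+06, so δQ = 0.230 × 1.16e+06 = 2.67e+05.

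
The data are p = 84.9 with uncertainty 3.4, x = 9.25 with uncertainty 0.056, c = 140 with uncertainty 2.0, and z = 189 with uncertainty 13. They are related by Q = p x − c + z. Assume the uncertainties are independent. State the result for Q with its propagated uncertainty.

Let w = p·x = 785. δw/w = √((1·δp/p)² + (1·δx/x)²) = √(0.00160 + 3.67e-05) = 0.0405, so δw = 31.8.
Q = w − c + z: δQ = √(δw² + δc² + δz²) = √(1010 + 4.00 + 169) = 34.4
Q = 834.

834 ± 34.4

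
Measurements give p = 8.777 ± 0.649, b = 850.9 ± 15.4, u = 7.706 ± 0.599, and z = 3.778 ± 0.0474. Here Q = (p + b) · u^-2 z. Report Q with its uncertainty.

Let w = p + b = 859.7. δw = √(δp² + δb²) = √(0.421 + 237) = 15.4, so δw/w = 0.0179.
Q is then a monomial in w, u, z:
δQ/Q = √((δw/w)² + (-2·δu/u)² + (1·δz/z)²) = √(0.000321 + 0.0242 + 0.000157) = 0.157
Q = 54.69, so δQ = 0.157 × 54.69 = 8.59.

54.69 ± 8.59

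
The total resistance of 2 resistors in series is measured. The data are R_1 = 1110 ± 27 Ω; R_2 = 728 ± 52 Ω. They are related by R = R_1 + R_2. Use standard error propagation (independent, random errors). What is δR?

58.6 Ω

Sums and differences: (δR)² = Σ (cᵢ δxᵢ)².
  (δR_1)² = 729;  (δR_2)² = 2700
δR = √(3430) = 58.6 Ω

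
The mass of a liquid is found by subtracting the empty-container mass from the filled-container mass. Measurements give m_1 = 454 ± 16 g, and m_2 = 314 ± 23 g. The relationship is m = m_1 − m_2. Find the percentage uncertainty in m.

m is a linear combination, so absolute uncertainties add in quadrature:
  (δm_1)² = 256;  (δm_2)² = 529
δm = √(785) = 28.0 g
m = 140 g, so δm/m = 28.0/140 = 0.200.

20.0%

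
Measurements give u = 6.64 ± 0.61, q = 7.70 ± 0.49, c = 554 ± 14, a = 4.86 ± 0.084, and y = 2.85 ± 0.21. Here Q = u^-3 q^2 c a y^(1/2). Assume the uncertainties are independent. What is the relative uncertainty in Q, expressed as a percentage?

Relative error in a monomial: (δQ/Q)² = Σ (nᵢ · δxᵢ/xᵢ)².
  (-3·δu/u)² = (-3×0.0919)² = 0.0760;  (2·δq/q)² = (2×0.0636)² = 0.0162;  (1·δc/c)² = (1×0.0253)² = 0.000639;  (1·δa/a)² = (1×0.0173)² = 0.000299;  (½·δy/y)² = (0.5×0.0737)² = 0.00136
δQ/Q = √(0.0944) = 0.307

30.7%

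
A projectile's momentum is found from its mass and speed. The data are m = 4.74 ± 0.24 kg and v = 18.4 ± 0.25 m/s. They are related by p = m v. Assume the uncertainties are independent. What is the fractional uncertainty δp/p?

Products/powers → add relative errors in quadrature, weighted by exponent:
  (1·δm/m)² = (1×0.0506)² = 0.00256;  (1·δv/v)² = (1×0.0136)² = 0.000185
δp/p = √(0.00275) = 0.0524

0.0524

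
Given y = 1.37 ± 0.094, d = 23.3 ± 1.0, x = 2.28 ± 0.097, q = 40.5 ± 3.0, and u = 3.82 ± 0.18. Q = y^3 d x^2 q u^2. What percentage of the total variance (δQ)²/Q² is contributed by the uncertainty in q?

8.34%

(δQ/Q)² = (3·δy/y)² + (1·δd/d)² + (2·δx/x)² + (1·δq/q)² + (2·δu/u)²
  y term: (3×0.0686)² = 0.0424
  d term: (1×0.0429)² = 0.00184
  x term: (2×0.0425)² = 0.00724
  q term: (1×0.0741)² = 0.00549
  u term: (2×0.0471)² = 0.00888
Total = 0.0658. Share from q = 0.00549/0.0658 = 0.0834.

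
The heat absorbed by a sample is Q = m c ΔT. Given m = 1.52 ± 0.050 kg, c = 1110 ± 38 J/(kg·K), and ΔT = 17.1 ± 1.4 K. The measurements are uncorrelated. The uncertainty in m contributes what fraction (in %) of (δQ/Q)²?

12.1%

(δQ/Q)² = (1·δm/m)² + (1·δc/c)² + (1·δΔT/ΔT)²
  m term: (1×0.0329)² = 0.00108
  c term: (1×0.0342)² = 0.00117
  ΔT term: (1×0.0819)² = 0.00670
Total = 0.00896. Share from m = 0.00108/0.00896 = 0.121.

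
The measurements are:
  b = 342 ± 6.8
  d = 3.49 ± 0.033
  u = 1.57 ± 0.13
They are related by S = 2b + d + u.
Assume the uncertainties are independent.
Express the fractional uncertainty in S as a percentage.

1.97%

Each term contributes (cᵢ δxᵢ)² to (δS)²:
  (2·δb)² = 185;  (δd)² = 0.00109;  (δu)² = 0.0169
δS = √(185) = 13.6
S = 689, so δS/S = 13.6/689 = 0.0197.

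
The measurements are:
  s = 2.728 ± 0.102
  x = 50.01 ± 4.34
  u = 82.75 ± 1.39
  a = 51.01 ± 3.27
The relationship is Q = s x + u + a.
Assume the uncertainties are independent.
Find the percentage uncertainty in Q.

Let p = s·x = 136.4. δp/p = √((1·δs/s)² + (1·δx/x)²) = √(0.00140 + 0.00753) = 0.0945, so δp = 12.9.
Q = p + u + a: δQ = √(δp² + δu² + δa²) = √(166 + 1.93 + 10.7) = 13.4
Q = 270.2, so δQ/Q = 13.4/270.2 = 0.0495.

4.95%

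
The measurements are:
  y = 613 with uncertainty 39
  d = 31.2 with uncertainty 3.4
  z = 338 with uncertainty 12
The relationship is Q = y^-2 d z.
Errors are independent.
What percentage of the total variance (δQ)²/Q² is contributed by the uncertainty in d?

(δQ/Q)² = (-2·δy/y)² + (1·δd/d)² + (1·δz/z)²
  y term: (-2×0.0636)² = 0.0162
  d term: (1×0.109)² = 0.0119
  z term: (1×0.0355)² = 0.00126
Total = 0.0293. Share from d = 0.0119/0.0293 = 0.405.

40.5%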